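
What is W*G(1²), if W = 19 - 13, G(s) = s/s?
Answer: 6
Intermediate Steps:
G(s) = 1
W = 6
W*G(1²) = 6*1 = 6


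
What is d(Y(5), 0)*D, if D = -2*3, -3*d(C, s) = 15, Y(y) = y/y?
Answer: 30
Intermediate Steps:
Y(y) = 1
d(C, s) = -5 (d(C, s) = -1/3*15 = -5)
D = -6
d(Y(5), 0)*D = -5*(-6) = 30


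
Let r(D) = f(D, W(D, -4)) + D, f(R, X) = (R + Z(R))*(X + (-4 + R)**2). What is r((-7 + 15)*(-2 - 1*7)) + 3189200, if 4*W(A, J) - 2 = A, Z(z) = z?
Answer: 2359904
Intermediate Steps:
W(A, J) = 1/2 + A/4
f(R, X) = 2*R*(X + (-4 + R)**2) (f(R, X) = (R + R)*(X + (-4 + R)**2) = (2*R)*(X + (-4 + R)**2) = 2*R*(X + (-4 + R)**2))
r(D) = D + 2*D*(1/2 + (-4 + D)**2 + D/4) (r(D) = 2*D*((1/2 + D/4) + (-4 + D)**2) + D = 2*D*(1/2 + (-4 + D)**2 + D/4) + D = D + 2*D*(1/2 + (-4 + D)**2 + D/4))
r((-7 + 15)*(-2 - 1*7)) + 3189200 = ((-7 + 15)*(-2 - 1*7))*(4 + (-7 + 15)*(-2 - 1*7) + 4*(-4 + (-7 + 15)*(-2 - 1*7))**2)/2 + 3189200 = (8*(-2 - 7))*(4 + 8*(-2 - 7) + 4*(-4 + 8*(-2 - 7))**2)/2 + 3189200 = (8*(-9))*(4 + 8*(-9) + 4*(-4 + 8*(-9))**2)/2 + 3189200 = (1/2)*(-72)*(4 - 72 + 4*(-4 - 72)**2) + 3189200 = (1/2)*(-72)*(4 - 72 + 4*(-76)**2) + 3189200 = (1/2)*(-72)*(4 - 72 + 4*5776) + 3189200 = (1/2)*(-72)*(4 - 72 + 23104) + 3189200 = (1/2)*(-72)*23036 + 3189200 = -829296 + 3189200 = 2359904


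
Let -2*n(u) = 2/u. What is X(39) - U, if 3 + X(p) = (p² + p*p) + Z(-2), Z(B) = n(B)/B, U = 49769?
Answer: -186921/4 ≈ -46730.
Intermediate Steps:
n(u) = -1/u
Z(B) = -1/B² (Z(B) = (-1/B)/B = -1/B²)
X(p) = -13/4 + 2*p² (X(p) = -3 + ((p² + p*p) - 1/(-2)²) = -3 + ((p² + p²) - 1*¼) = -3 + (2*p² - ¼) = -3 + (-¼ + 2*p²) = -13/4 + 2*p²)
X(39) - U = (-13/4 + 2*39²) - 1*49769 = (-13/4 + 2*1521) - 49769 = (-13/4 + 3042) - 49769 = 12155/4 - 49769 = -186921/4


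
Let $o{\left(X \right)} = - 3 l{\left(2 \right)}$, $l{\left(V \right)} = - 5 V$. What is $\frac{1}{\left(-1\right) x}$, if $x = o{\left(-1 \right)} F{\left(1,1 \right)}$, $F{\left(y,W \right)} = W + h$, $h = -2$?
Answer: $\frac{1}{30} \approx 0.033333$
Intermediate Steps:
$l{\left(V \right)} = - 5 V$
$F{\left(y,W \right)} = -2 + W$ ($F{\left(y,W \right)} = W - 2 = -2 + W$)
$o{\left(X \right)} = 30$ ($o{\left(X \right)} = - 3 \left(\left(-5\right) 2\right) = \left(-3\right) \left(-10\right) = 30$)
$x = -30$ ($x = 30 \left(-2 + 1\right) = 30 \left(-1\right) = -30$)
$\frac{1}{\left(-1\right) x} = \frac{1}{\left(-1\right) \left(-30\right)} = \frac{1}{30}$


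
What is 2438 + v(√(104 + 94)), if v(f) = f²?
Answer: 2636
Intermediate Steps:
2438 + v(√(104 + 94)) = 2438 + (√(104 + 94))² = 2438 + (√198)² = 2438 + (3*√22)² = 2438 + 198 = 2636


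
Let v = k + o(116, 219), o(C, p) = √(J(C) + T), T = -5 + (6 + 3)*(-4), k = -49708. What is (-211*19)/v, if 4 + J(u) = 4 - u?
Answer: 199279372/2470885421 + 4009*I*√157/2470885421 ≈ 0.080651 + 2.033e-5*I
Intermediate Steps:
J(u) = -u (J(u) = -4 + (4 - u) = -u)
T = -41 (T = -5 + 9*(-4) = -5 - 36 = -41)
o(C, p) = √(-41 - C) (o(C, p) = √(-C - 41) = √(-41 - C))
v = -49708 + I*√157 (v = -49708 + √(-41 - 1*116) = -49708 + √(-41 - 116) = -49708 + √(-157) = -49708 + I*√157 ≈ -49708.0 + 12.53*I)
(-211*19)/v = (-211*19)/(-49708 + I*√157) = -4009/(-49708 + I*√157)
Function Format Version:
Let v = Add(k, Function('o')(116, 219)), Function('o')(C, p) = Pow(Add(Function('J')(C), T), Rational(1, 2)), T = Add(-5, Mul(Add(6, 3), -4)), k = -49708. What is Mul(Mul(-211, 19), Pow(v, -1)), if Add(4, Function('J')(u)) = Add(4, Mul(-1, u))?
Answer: Add(Rational(199279372, 2470885421), Mul(Rational(4009, 2470885421), I, Pow(157, Rational(1, 2)))) ≈ Add(0.080651, Mul(2.0330e-5, I))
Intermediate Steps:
Function('J')(u) = Mul(-1, u) (Function('J')(u) = Add(-4, Add(4, Mul(-1, u))) = Mul(-1, u))
T = -41 (T = Add(-5, Mul(9, -4)) = Add(-5, -36) = -41)
Function('o')(C, p) = Pow(Add(-41, Mul(-1, C)), Rational(1, 2)) (Function('o')(C, p) = Pow(Add(Mul(-1, C), -41), Rational(1, 2)) = Pow(Add(-41, Mul(-1, C)), Rational(1, 2)))
v = Add(-49708, Mul(I, Pow(157, Rational(1, 2)))) (v = Add(-49708, Pow(Add(-41, Mul(-1, 116)), Rational(1, 2))) = Add(-49708, Pow(Add(-41, -116), Rational(1, 2))) = Add(-49708, Pow(-157, Rational(1, 2))) = Add(-49708, Mul(I, Pow(157, Rational(1, 2)))) ≈ Add(-49708., Mul(12.530, I)))
Mul(Mul(-211, 19), Pow(v, -1)) = Mul(Mul(-211, 19), Pow(Add(-49708, Mul(I, Pow(157, Rational(1, 2)))), -1)) = Mul(-4009, Pow(Add(-49708, Mul(I, Pow(157, Rational(1, 2)))), -1))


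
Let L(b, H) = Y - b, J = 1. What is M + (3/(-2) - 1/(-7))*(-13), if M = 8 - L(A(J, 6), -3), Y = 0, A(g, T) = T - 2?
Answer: 415/14 ≈ 29.643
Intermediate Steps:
A(g, T) = -2 + T
L(b, H) = -b (L(b, H) = 0 - b = -b)
M = 12 (M = 8 - (-1)*(-2 + 6) = 8 - (-1)*4 = 8 - 1*(-4) = 8 + 4 = 12)
M + (3/(-2) - 1/(-7))*(-13) = 12 + (3/(-2) - 1/(-7))*(-13) = 12 + (3*(-½) - 1*(-⅐))*(-13) = 12 + (-3/2 + ⅐)*(-13) = 12 - 19/14*(-13) = 12 + 247/14 = 415/14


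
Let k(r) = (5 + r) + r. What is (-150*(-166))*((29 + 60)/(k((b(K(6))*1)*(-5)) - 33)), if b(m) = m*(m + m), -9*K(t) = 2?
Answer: -44876025/587 ≈ -76450.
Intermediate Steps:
K(t) = -2/9 (K(t) = -⅑*2 = -2/9)
b(m) = 2*m² (b(m) = m*(2*m) = 2*m²)
k(r) = 5 + 2*r
(-150*(-166))*((29 + 60)/(k((b(K(6))*1)*(-5)) - 33)) = (-150*(-166))*((29 + 60)/((5 + 2*(((2*(-2/9)²)*1)*(-5))) - 33)) = 24900*(89/((5 + 2*(((2*(4/81))*1)*(-5))) - 33)) = 24900*(89/((5 + 2*(((8/81)*1)*(-5))) - 33)) = 24900*(89/((5 + 2*((8/81)*(-5))) - 33)) = 24900*(89/((5 + 2*(-40/81)) - 33)) = 24900*(89/((5 - 80/81) - 33)) = 24900*(89/(325/81 - 33)) = 24900*(89/(-2348/81)) = 24900*(89*(-81/2348)) = 24900*(-7209/2348) = -44876025/587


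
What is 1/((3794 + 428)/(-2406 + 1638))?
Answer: -384/2111 ≈ -0.18190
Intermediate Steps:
1/((3794 + 428)/(-2406 + 1638)) = 1/(4222/(-768)) = 1/(4222*(-1/768)) = 1/(-2111/384) = -384/2111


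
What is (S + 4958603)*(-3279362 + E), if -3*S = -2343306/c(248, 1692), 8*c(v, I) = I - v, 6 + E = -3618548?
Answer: -12358429688623492/361 ≈ -3.4234e+13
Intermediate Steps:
E = -3618554 (E = -6 - 3618548 = -3618554)
c(v, I) = -v/8 + I/8 (c(v, I) = (I - v)/8 = -v/8 + I/8)
S = 1562204/361 (S = -(-781102)/(-1/8*248 + (1/8)*1692) = -(-781102)/(-31 + 423/2) = -(-781102)/361/2 = -(-781102)*2/361 = -1/3*(-4686612/361) = 1562204/361 ≈ 4327.4)
(S + 4958603)*(-3279362 + E) = (1562204/361 + 4958603)*(-3279362 - 3618554) = (1791617887/361)*(-6897916) = -12358429688623492/361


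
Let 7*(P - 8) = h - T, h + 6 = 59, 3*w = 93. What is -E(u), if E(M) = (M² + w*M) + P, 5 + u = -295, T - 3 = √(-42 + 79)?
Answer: -565006/7 + √37/7 ≈ -80714.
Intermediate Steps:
w = 31 (w = (⅓)*93 = 31)
h = 53 (h = -6 + 59 = 53)
T = 3 + √37 (T = 3 + √(-42 + 79) = 3 + √37 ≈ 9.0828)
u = -300 (u = -5 - 295 = -300)
P = 106/7 - √37/7 (P = 8 + (53 - (3 + √37))/7 = 8 + (53 + (-3 - √37))/7 = 8 + (50 - √37)/7 = 8 + (50/7 - √37/7) = 106/7 - √37/7 ≈ 14.274)
E(M) = 106/7 + M² + 31*M - √37/7 (E(M) = (M² + 31*M) + (106/7 - √37/7) = 106/7 + M² + 31*M - √37/7)
-E(u) = -(106/7 + (-300)² + 31*(-300) - √37/7) = -(106/7 + 90000 - 9300 - √37/7) = -(565006/7 - √37/7) = -565006/7 + √37/7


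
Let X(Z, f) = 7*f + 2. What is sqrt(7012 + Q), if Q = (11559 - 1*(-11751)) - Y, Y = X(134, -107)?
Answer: sqrt(31069) ≈ 176.26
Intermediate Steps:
X(Z, f) = 2 + 7*f
Y = -747 (Y = 2 + 7*(-107) = 2 - 749 = -747)
Q = 24057 (Q = (11559 - 1*(-11751)) - 1*(-747) = (11559 + 11751) + 747 = 23310 + 747 = 24057)
sqrt(7012 + Q) = sqrt(7012 + 24057) = sqrt(31069)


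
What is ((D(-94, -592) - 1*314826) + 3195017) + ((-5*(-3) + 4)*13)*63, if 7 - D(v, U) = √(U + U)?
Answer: 2895759 - 4*I*√74 ≈ 2.8958e+6 - 34.409*I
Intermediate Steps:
D(v, U) = 7 - √2*√U (D(v, U) = 7 - √(U + U) = 7 - √(2*U) = 7 - √2*√U)
((D(-94, -592) - 1*314826) + 3195017) + ((-5*(-3) + 4)*13)*63 = (((7 - √2*√(-592)) - 1*314826) + 3195017) + ((-5*(-3) + 4)*13)*63 = (((7 - √2*4*I*√37) - 314826) + 3195017) + ((15 + 4)*13)*63 = (((7 - 4*I*√74) - 314826) + 3195017) + (19*13)*63 = ((-314819 - 4*I*√74) + 3195017) + 247*63 = (2880198 - 4*I*√74) + 15561 = 2895759 - 4*I*√74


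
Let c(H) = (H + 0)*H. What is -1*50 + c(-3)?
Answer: -41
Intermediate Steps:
c(H) = H**2 (c(H) = H*H = H**2)
-1*50 + c(-3) = -1*50 + (-3)**2 = -50 + 9 = -41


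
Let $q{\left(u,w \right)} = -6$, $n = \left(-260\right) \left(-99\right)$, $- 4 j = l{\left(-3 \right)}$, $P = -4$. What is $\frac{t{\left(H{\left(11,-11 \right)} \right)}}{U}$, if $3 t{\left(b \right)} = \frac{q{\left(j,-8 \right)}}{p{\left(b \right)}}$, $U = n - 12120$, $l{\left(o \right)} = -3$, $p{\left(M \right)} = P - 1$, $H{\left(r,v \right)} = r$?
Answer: $\frac{1}{34050} \approx 2.9369 \cdot 10^{-5}$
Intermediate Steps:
$p{\left(M \right)} = -5$ ($p{\left(M \right)} = -4 - 1 = -5$)
$j = \frac{3}{4}$ ($j = \left(- \frac{1}{4}\right) \left(-3\right) = \frac{3}{4} \approx 0.75$)
$n = 25740$
$U = 13620$ ($U = 25740 - 12120 = 13620$)
$t{\left(b \right)} = \frac{2}{5}$ ($t{\left(b \right)} = \frac{\left(-6\right) \frac{1}{-5}}{3} = \frac{\left(-6\right) \left(- \frac{1}{5}\right)}{3} = \frac{1}{3} \cdot \frac{6}{5} = \frac{2}{5}$)
$\frac{t{\left(H{\left(11,-11 \right)} \right)}}{U} = \frac{2}{5 \cdot 13620} = \frac{2}{5} \cdot \frac{1}{13620} = \frac{1}{34050}$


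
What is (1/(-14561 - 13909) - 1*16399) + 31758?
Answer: 437270729/28470 ≈ 15359.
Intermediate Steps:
(1/(-14561 - 13909) - 1*16399) + 31758 = (1/(-28470) - 16399) + 31758 = (-1/28470 - 16399) + 31758 = -466879531/28470 + 31758 = 437270729/28470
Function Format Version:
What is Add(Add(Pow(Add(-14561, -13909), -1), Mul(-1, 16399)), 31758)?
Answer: Rational(437270729, 28470) ≈ 15359.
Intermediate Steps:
Add(Add(Pow(Add(-14561, -13909), -1), Mul(-1, 16399)), 31758) = Add(Add(Pow(-28470, -1), -16399), 31758) = Add(Add(Rational(-1, 28470), -16399), 31758) = Add(Rational(-466879531, 28470), 31758) = Rational(437270729, 28470)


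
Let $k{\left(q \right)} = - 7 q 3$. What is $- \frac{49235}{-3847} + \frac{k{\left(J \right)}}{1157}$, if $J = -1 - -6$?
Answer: $\frac{56560960}{4450979} \approx 12.708$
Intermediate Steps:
$J = 5$ ($J = -1 + 6 = 5$)
$k{\left(q \right)} = - 21 q$
$- \frac{49235}{-3847} + \frac{k{\left(J \right)}}{1157} = - \frac{49235}{-3847} + \frac{\left(-21\right) 5}{1157} = \left(-49235\right) \left(- \frac{1}{3847}\right) - \frac{105}{1157} = \frac{49235}{3847} - \frac{105}{1157} = \frac{56560960}{4450979}$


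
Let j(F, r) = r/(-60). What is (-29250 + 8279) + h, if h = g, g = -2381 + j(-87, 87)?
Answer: -467069/20 ≈ -23353.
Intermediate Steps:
j(F, r) = -r/60
g = -47649/20 (g = -2381 - 1/60*87 = -2381 - 29/20 = -47649/20 ≈ -2382.4)
h = -47649/20 ≈ -2382.4
(-29250 + 8279) + h = (-29250 + 8279) - 47649/20 = -20971 - 47649/20 = -467069/20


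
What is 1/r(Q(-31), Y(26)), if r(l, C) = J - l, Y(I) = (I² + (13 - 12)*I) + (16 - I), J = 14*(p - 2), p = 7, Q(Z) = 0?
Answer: 1/70 ≈ 0.014286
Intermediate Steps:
J = 70 (J = 14*(7 - 2) = 14*5 = 70)
Y(I) = 16 + I² (Y(I) = (I² + 1*I) + (16 - I) = (I² + I) + (16 - I) = (I + I²) + (16 - I) = 16 + I²)
r(l, C) = 70 - l
1/r(Q(-31), Y(26)) = 1/(70 - 1*0) = 1/(70 + 0) = 1/70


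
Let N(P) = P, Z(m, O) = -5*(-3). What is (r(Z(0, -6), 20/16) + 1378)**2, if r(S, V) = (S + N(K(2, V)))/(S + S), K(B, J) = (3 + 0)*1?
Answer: 47513449/25 ≈ 1.9005e+6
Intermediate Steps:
Z(m, O) = 15
K(B, J) = 3 (K(B, J) = 3*1 = 3)
r(S, V) = (3 + S)/(2*S) (r(S, V) = (S + 3)/(S + S) = (3 + S)/((2*S)) = (3 + S)*(1/(2*S)) = (3 + S)/(2*S))
(r(Z(0, -6), 20/16) + 1378)**2 = ((1/2)*(3 + 15)/15 + 1378)**2 = ((1/2)*(1/15)*18 + 1378)**2 = (3/5 + 1378)**2 = (6893/5)**2 = 47513449/25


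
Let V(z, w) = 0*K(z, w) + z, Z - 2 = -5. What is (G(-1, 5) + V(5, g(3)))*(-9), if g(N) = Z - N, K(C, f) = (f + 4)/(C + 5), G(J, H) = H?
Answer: -90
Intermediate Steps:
Z = -3 (Z = 2 - 5 = -3)
K(C, f) = (4 + f)/(5 + C)
g(N) = -3 - N
V(z, w) = z (V(z, w) = 0*((4 + w)/(5 + z)) + z = 0 + z = z)
(G(-1, 5) + V(5, g(3)))*(-9) = (5 + 5)*(-9) = 10*(-9) = -90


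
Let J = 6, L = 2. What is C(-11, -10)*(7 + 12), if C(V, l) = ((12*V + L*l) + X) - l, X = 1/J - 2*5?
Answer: -17309/6 ≈ -2884.8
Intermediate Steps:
X = -59/6 (X = 1/6 - 2*5 = 1/6 - 10 = -59/6 ≈ -9.8333)
C(V, l) = -59/6 + l + 12*V (C(V, l) = ((12*V + 2*l) - 59/6) - l = ((2*l + 12*V) - 59/6) - l = (-59/6 + 2*l + 12*V) - l = -59/6 + l + 12*V)
C(-11, -10)*(7 + 12) = (-59/6 - 10 + 12*(-11))*(7 + 12) = (-59/6 - 10 - 132)*19 = -911/6*19 = -17309/6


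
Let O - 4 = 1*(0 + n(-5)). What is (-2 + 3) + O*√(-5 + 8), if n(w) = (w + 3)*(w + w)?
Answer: 1 + 24*√3 ≈ 42.569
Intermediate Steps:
n(w) = 2*w*(3 + w) (n(w) = (3 + w)*(2*w) = 2*w*(3 + w))
O = 24 (O = 4 + 1*(0 + 2*(-5)*(3 - 5)) = 4 + 1*(0 + 2*(-5)*(-2)) = 4 + 1*(0 + 20) = 4 + 1*20 = 4 + 20 = 24)
(-2 + 3) + O*√(-5 + 8) = (-2 + 3) + 24*√(-5 + 8) = 1 + 24*√3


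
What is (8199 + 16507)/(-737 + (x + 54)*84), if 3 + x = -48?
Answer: -24706/485 ≈ -50.940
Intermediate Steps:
x = -51 (x = -3 - 48 = -51)
(8199 + 16507)/(-737 + (x + 54)*84) = (8199 + 16507)/(-737 + (-51 + 54)*84) = 24706/(-737 + 3*84) = 24706/(-737 + 252) = 24706/(-485) = 24706*(-1/485) = -24706/485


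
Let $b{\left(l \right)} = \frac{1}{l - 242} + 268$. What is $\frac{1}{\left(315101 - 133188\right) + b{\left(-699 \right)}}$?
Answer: $\frac{941}{171432320} \approx 5.489 \cdot 10^{-6}$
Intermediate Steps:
$b{\left(l \right)} = 268 + \frac{1}{-242 + l}$ ($b{\left(l \right)} = \frac{1}{-242 + l} + 268 = 268 + \frac{1}{-242 + l}$)
$\frac{1}{\left(315101 - 133188\right) + b{\left(-699 \right)}} = \frac{1}{\left(315101 - 133188\right) + \frac{-64855 + 268 \left(-699\right)}{-242 - 699}} = \frac{1}{181913 + \frac{-64855 - 187332}{-941}} = \frac{1}{181913 - - \frac{252187}{941}} = \frac{1}{181913 + \frac{252187}{941}} = \frac{1}{\frac{171432320}{941}} = \frac{941}{171432320}$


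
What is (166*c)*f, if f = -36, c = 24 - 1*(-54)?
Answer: -466128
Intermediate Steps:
c = 78 (c = 24 + 54 = 78)
(166*c)*f = (166*78)*(-36) = 12948*(-36) = -466128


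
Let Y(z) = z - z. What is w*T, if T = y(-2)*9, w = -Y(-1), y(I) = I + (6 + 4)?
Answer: 0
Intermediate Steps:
Y(z) = 0
y(I) = 10 + I (y(I) = I + 10 = 10 + I)
w = 0 (w = -1*0 = 0)
T = 72 (T = (10 - 2)*9 = 8*9 = 72)
w*T = 0*72 = 0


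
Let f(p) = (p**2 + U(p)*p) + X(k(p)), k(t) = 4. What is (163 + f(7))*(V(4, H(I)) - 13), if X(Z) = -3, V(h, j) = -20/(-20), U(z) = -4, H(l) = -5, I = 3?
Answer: -2172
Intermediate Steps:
V(h, j) = 1 (V(h, j) = -20*(-1/20) = 1)
f(p) = -3 + p**2 - 4*p (f(p) = (p**2 - 4*p) - 3 = -3 + p**2 - 4*p)
(163 + f(7))*(V(4, H(I)) - 13) = (163 + (-3 + 7**2 - 4*7))*(1 - 13) = (163 + (-3 + 49 - 28))*(-12) = (163 + 18)*(-12) = 181*(-12) = -2172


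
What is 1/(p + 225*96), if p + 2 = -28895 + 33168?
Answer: 1/25871 ≈ 3.8653e-5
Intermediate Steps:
p = 4271 (p = -2 + (-28895 + 33168) = -2 + 4273 = 4271)
1/(p + 225*96) = 1/(4271 + 225*96) = 1/(4271 + 21600) = 1/25871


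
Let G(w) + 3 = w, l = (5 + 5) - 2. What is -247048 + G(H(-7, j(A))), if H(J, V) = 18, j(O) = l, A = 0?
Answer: -247033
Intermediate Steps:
l = 8 (l = 10 - 2 = 8)
j(O) = 8
G(w) = -3 + w
-247048 + G(H(-7, j(A))) = -247048 + (-3 + 18) = -247048 + 15 = -247033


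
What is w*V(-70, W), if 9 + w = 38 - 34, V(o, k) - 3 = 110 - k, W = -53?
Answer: -830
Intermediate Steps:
V(o, k) = 113 - k (V(o, k) = 3 + (110 - k) = 113 - k)
w = -5 (w = -9 + (38 - 34) = -9 + 4 = -5)
w*V(-70, W) = -5*(113 - 1*(-53)) = -5*(113 + 53) = -5*166 = -830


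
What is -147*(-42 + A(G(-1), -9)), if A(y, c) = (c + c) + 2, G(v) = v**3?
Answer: 8526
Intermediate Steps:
A(y, c) = 2 + 2*c (A(y, c) = 2*c + 2 = 2 + 2*c)
-147*(-42 + A(G(-1), -9)) = -147*(-42 + (2 + 2*(-9))) = -147*(-42 + (2 - 18)) = -147*(-42 - 16) = -147*(-58) = 8526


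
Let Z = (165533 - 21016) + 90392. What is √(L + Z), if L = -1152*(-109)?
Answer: 39*√237 ≈ 600.40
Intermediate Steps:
L = 125568
Z = 234909 (Z = 144517 + 90392 = 234909)
√(L + Z) = √(125568 + 234909) = √360477 = 39*√237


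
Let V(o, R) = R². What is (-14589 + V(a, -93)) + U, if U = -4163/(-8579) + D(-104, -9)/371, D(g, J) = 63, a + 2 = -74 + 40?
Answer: -117414910/19769 ≈ -5939.3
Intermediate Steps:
a = -36 (a = -2 + (-74 + 40) = -2 - 34 = -36)
U = 12950/19769 (U = -4163/(-8579) + 63/371 = -4163*(-1/8579) + 63*(1/371) = 181/373 + 9/53 = 12950/19769 ≈ 0.65507)
(-14589 + V(a, -93)) + U = (-14589 + (-93)²) + 12950/19769 = (-14589 + 8649) + 12950/19769 = -5940 + 12950/19769 = -117414910/19769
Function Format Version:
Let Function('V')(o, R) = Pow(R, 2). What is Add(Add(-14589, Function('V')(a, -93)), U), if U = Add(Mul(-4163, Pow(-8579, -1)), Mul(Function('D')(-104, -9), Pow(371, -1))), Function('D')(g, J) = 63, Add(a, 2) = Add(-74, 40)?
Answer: Rational(-117414910, 19769) ≈ -5939.3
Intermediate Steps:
a = -36 (a = Add(-2, Add(-74, 40)) = Add(-2, -34) = -36)
U = Rational(12950, 19769) (U = Add(Mul(-4163, Pow(-8579, -1)), Mul(63, Pow(371, -1))) = Add(Mul(-4163, Rational(-1, 8579)), Mul(63, Rational(1, 371))) = Add(Rational(181, 373), Rational(9, 53)) = Rational(12950, 19769) ≈ 0.65507)
Add(Add(-14589, Function('V')(a, -93)), U) = Add(Add(-14589, Pow(-93, 2)), Rational(12950, 19769)) = Add(Add(-14589, 8649), Rational(12950, 19769)) = Add(-5940, Rational(12950, 19769)) = Rational(-117414910, 19769)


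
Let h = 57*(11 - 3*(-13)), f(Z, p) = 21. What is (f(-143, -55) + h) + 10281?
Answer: 13152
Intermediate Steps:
h = 2850 (h = 57*(11 + 39) = 57*50 = 2850)
(f(-143, -55) + h) + 10281 = (21 + 2850) + 10281 = 2871 + 10281 = 13152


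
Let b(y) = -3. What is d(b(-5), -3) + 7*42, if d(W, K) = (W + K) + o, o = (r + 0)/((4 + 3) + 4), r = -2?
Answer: 3166/11 ≈ 287.82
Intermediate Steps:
o = -2/11 (o = (-2 + 0)/((4 + 3) + 4) = -2/(7 + 4) = -2/11 ≈ -0.18182)
d(W, K) = -2/11 + K + W (d(W, K) = (W + K) - 2/11 = (K + W) - 2/11 = -2/11 + K + W)
d(b(-5), -3) + 7*42 = (-2/11 - 3 - 3) + 7*42 = -68/11 + 294 = 3166/11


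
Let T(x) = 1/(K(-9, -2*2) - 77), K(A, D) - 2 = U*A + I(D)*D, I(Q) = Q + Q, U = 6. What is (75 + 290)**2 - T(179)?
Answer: 12922826/97 ≈ 1.3323e+5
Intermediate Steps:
I(Q) = 2*Q
K(A, D) = 2 + 2*D**2 + 6*A (K(A, D) = 2 + (6*A + (2*D)*D) = 2 + (6*A + 2*D**2) = 2 + (2*D**2 + 6*A) = 2 + 2*D**2 + 6*A)
T(x) = -1/97 (T(x) = 1/((2 + 2*(-2*2)**2 + 6*(-9)) - 77) = 1/((2 + 2*(-4)**2 - 54) - 77) = 1/((2 + 2*16 - 54) - 77) = 1/((2 + 32 - 54) - 77) = 1/(-20 - 77) = 1/(-97) = -1/97)
(75 + 290)**2 - T(179) = (75 + 290)**2 - 1*(-1/97) = 365**2 + 1/97 = 133225 + 1/97 = 12922826/97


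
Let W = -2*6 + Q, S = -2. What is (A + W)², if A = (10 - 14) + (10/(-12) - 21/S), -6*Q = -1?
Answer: 1369/36 ≈ 38.028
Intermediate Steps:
Q = ⅙ (Q = -⅙*(-1) = ⅙ ≈ 0.16667)
A = 17/3 (A = (10 - 14) + (10/(-12) - 21/(-2)) = -4 + (10*(-1/12) - 21*(-½)) = -4 + (-⅚ + 21/2) = -4 + 29/3 = 17/3 ≈ 5.6667)
W = -71/6 (W = -2*6 + ⅙ = -12 + ⅙ = -71/6 ≈ -11.833)
(A + W)² = (17/3 - 71/6)² = (-37/6)² = 1369/36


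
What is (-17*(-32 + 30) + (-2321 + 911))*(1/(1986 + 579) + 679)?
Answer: -2396491136/2565 ≈ -9.3430e+5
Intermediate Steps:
(-17*(-32 + 30) + (-2321 + 911))*(1/(1986 + 579) + 679) = (-17*(-2) - 1410)*(1/2565 + 679) = (34 - 1410)*(1/2565 + 679) = -1376*1741636/2565 = -2396491136/2565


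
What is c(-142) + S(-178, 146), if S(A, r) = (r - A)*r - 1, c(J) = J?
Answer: 47161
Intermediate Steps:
S(A, r) = -1 + r*(r - A) (S(A, r) = r*(r - A) - 1 = -1 + r*(r - A))
c(-142) + S(-178, 146) = -142 + (-1 + 146² - 1*(-178)*146) = -142 + (-1 + 21316 + 25988) = -142 + 47303 = 47161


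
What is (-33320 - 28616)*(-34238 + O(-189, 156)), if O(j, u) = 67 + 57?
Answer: 2112884704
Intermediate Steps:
O(j, u) = 124
(-33320 - 28616)*(-34238 + O(-189, 156)) = (-33320 - 28616)*(-34238 + 124) = -61936*(-34114) = 2112884704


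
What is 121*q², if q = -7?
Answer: 5929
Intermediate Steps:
121*q² = 121*(-7)² = 121*49 = 5929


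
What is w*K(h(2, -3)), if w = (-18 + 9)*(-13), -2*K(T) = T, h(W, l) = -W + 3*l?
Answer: 1287/2 ≈ 643.50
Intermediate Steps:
K(T) = -T/2
w = 117 (w = -9*(-13) = 117)
w*K(h(2, -3)) = 117*(-(-1*2 + 3*(-3))/2) = 117*(-(-2 - 9)/2) = 117*(-½*(-11)) = 117*(11/2) = 1287/2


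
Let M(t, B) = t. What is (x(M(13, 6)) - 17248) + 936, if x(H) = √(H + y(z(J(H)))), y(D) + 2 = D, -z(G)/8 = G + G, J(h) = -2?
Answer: -16312 + √43 ≈ -16305.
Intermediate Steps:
z(G) = -16*G (z(G) = -8*(G + G) = -16*G)
y(D) = -2 + D
x(H) = √(30 + H) (x(H) = √(H + (-2 - 16*(-2))) = √(H + (-2 + 32)) = √(H + 30) = √(30 + H))
(x(M(13, 6)) - 17248) + 936 = (√(30 + 13) - 17248) + 936 = (√43 - 17248) + 936 = (-17248 + √43) + 936 = -16312 + √43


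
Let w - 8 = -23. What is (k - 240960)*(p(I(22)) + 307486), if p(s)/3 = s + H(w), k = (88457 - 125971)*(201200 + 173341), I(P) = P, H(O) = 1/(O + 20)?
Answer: -21606757355319942/5 ≈ -4.3214e+15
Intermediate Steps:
w = -15 (w = 8 - 23 = -15)
H(O) = 1/(20 + O)
k = -14050531074 (k = -37514*374541 = -14050531074)
p(s) = 3/5 + 3*s (p(s) = 3*(s + 1/(20 - 15)) = 3*(s + 1/5) = 3*(1/5 + s) = 3/5 + 3*s)
(k - 240960)*(p(I(22)) + 307486) = (-14050531074 - 240960)*((3/5 + 3*22) + 307486) = -14050772034*((3/5 + 66) + 307486) = -14050772034*(333/5 + 307486) = -14050772034*1537763/5 = -21606757355319942/5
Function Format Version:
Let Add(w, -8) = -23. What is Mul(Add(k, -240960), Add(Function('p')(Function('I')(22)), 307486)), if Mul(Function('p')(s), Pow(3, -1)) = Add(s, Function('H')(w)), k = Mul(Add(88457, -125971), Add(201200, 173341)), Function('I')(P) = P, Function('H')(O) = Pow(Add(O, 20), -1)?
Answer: Rational(-21606757355319942, 5) ≈ -4.3214e+15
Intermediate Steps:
w = -15 (w = Add(8, -23) = -15)
Function('H')(O) = Pow(Add(20, O), -1)
k = -14050531074 (k = Mul(-37514, 374541) = -14050531074)
Function('p')(s) = Add(Rational(3, 5), Mul(3, s)) (Function('p')(s) = Mul(3, Add(s, Pow(Add(20, -15), -1))) = Mul(3, Add(s, Pow(5, -1))) = Mul(3, Add(s, Rational(1, 5))) = Mul(3, Add(Rational(1, 5), s)) = Add(Rational(3, 5), Mul(3, s)))
Mul(Add(k, -240960), Add(Function('p')(Function('I')(22)), 307486)) = Mul(Add(-14050531074, -240960), Add(Add(Rational(3, 5), Mul(3, 22)), 307486)) = Mul(-14050772034, Add(Add(Rational(3, 5), 66), 307486)) = Mul(-14050772034, Add(Rational(333, 5), 307486)) = Mul(-14050772034, Rational(1537763, 5)) = Rational(-21606757355319942, 5)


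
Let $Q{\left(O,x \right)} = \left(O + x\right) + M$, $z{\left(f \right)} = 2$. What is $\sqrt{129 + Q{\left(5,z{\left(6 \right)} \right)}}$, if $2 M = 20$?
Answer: $\sqrt{146} \approx 12.083$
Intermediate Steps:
$M = 10$ ($M = \frac{1}{2} \cdot 20 = 10$)
$Q{\left(O,x \right)} = 10 + O + x$ ($Q{\left(O,x \right)} = \left(O + x\right) + 10 = 10 + O + x$)
$\sqrt{129 + Q{\left(5,z{\left(6 \right)} \right)}} = \sqrt{129 + \left(10 + 5 + 2\right)} = \sqrt{129 + 17} = \sqrt{146}$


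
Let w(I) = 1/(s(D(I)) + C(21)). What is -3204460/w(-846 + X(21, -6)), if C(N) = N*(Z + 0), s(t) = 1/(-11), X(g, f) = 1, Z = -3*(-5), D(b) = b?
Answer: -11100249440/11 ≈ -1.0091e+9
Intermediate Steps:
Z = 15
s(t) = -1/11
C(N) = 15*N (C(N) = N*(15 + 0) = N*15 = 15*N)
w(I) = 11/3464 (w(I) = 1/(-1/11 + 15*21) = 1/(-1/11 + 315) = 1/(3464/11) = 11/3464)
-3204460/w(-846 + X(21, -6)) = -3204460/11/3464 = -3204460*3464/11 = -11100249440/11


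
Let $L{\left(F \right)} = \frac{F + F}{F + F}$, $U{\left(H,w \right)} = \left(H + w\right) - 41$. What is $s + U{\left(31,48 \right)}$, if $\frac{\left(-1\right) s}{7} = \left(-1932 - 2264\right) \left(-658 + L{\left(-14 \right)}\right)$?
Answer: $-19297366$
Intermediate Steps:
$U{\left(H,w \right)} = -41 + H + w$
$L{\left(F \right)} = 1$ ($L{\left(F \right)} = \frac{2 F}{2 F} = 2 F \frac{1}{2 F} = 1$)
$s = -19297404$ ($s = - 7 \left(-1932 - 2264\right) \left(-658 + 1\right) = - 7 \left(\left(-4196\right) \left(-657\right)\right) = \left(-7\right) 2756772 = -19297404$)
$s + U{\left(31,48 \right)} = -19297404 + \left(-41 + 31 + 48\right) = -19297404 + 38 = -19297366$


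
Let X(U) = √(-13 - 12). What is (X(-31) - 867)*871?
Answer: -755157 + 4355*I ≈ -7.5516e+5 + 4355.0*I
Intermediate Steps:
X(U) = 5*I (X(U) = √(-25) = 5*I)
(X(-31) - 867)*871 = (5*I - 867)*871 = (-867 + 5*I)*871 = -755157 + 4355*I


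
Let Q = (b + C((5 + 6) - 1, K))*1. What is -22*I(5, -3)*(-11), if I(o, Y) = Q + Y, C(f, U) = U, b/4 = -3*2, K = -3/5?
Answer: -33396/5 ≈ -6679.2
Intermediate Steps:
K = -⅗ (K = -3*⅕ = -⅗ ≈ -0.60000)
b = -24 (b = 4*(-3*2) = 4*(-6) = -24)
Q = -123/5 (Q = (-24 - ⅗)*1 = -123/5*1 = -123/5 ≈ -24.600)
I(o, Y) = -123/5 + Y
-22*I(5, -3)*(-11) = -22*(-123/5 - 3)*(-11) = -22*(-138/5)*(-11) = (3036/5)*(-11) = -33396/5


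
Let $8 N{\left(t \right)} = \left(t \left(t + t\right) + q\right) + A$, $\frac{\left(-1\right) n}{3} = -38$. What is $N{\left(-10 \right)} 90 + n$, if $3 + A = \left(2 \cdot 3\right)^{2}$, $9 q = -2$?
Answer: $\frac{10931}{4} \approx 2732.8$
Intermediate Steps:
$n = 114$ ($n = \left(-3\right) \left(-38\right) = 114$)
$q = - \frac{2}{9}$ ($q = \frac{1}{9} \left(-2\right) = - \frac{2}{9} \approx -0.22222$)
$A = 33$ ($A = -3 + \left(2 \cdot 3\right)^{2} = -3 + 6^{2} = -3 + 36 = 33$)
$N{\left(t \right)} = \frac{295}{72} + \frac{t^{2}}{4}$ ($N{\left(t \right)} = \frac{\left(t \left(t + t\right) - \frac{2}{9}\right) + 33}{8} = \frac{\left(t 2 t - \frac{2}{9}\right) + 33}{8} = \frac{\left(2 t^{2} - \frac{2}{9}\right) + 33}{8} = \frac{\left(- \frac{2}{9} + 2 t^{2}\right) + 33}{8} = \frac{\frac{295}{9} + 2 t^{2}}{8} = \frac{295}{72} + \frac{t^{2}}{4}$)
$N{\left(-10 \right)} 90 + n = \left(\frac{295}{72} + \frac{\left(-10\right)^{2}}{4}\right) 90 + 114 = \left(\frac{295}{72} + \frac{1}{4} \cdot 100\right) 90 + 114 = \left(\frac{295}{72} + 25\right) 90 + 114 = \frac{2095}{72} \cdot 90 + 114 = \frac{10475}{4} + 114 = \frac{10931}{4}$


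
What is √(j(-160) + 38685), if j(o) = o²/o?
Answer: 5*√1541 ≈ 196.28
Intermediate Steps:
j(o) = o
√(j(-160) + 38685) = √(-160 + 38685) = √38525 = 5*√1541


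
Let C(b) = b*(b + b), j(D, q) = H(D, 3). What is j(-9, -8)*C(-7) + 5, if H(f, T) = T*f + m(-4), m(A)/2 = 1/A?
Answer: -2690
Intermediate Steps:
m(A) = 2/A
H(f, T) = -½ + T*f (H(f, T) = T*f + 2/(-4) = T*f + 2*(-¼) = T*f - ½ = -½ + T*f)
j(D, q) = -½ + 3*D
C(b) = 2*b² (C(b) = b*(2*b) = 2*b²)
j(-9, -8)*C(-7) + 5 = (-½ + 3*(-9))*(2*(-7)²) + 5 = (-½ - 27)*(2*49) + 5 = -55/2*98 + 5 = -2695 + 5 = -2690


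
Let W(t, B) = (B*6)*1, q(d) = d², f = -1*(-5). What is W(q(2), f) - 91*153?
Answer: -13893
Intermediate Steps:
f = 5
W(t, B) = 6*B (W(t, B) = (6*B)*1 = 6*B)
W(q(2), f) - 91*153 = 6*5 - 91*153 = 30 - 13923 = -13893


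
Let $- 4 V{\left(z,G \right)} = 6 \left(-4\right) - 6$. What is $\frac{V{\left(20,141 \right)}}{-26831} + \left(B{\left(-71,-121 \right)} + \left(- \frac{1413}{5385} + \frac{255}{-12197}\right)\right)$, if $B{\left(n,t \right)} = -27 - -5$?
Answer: $- \frac{26179981302029}{1174855168130} \approx -22.284$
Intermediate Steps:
$B{\left(n,t \right)} = -22$ ($B{\left(n,t \right)} = -27 + 5 = -22$)
$V{\left(z,G \right)} = \frac{15}{2}$ ($V{\left(z,G \right)} = - \frac{6 \left(-4\right) - 6}{4} = - \frac{-24 - 6}{4} = \left(- \frac{1}{4}\right) \left(-30\right) = \frac{15}{2}$)
$\frac{V{\left(20,141 \right)}}{-26831} + \left(B{\left(-71,-121 \right)} + \left(- \frac{1413}{5385} + \frac{255}{-12197}\right)\right) = \frac{15}{2 \left(-26831\right)} + \left(-22 + \left(- \frac{1413}{5385} + \frac{255}{-12197}\right)\right) = \frac{15}{2} \left(- \frac{1}{26831}\right) + \left(-22 + \left(\left(-1413\right) \frac{1}{5385} + 255 \left(- \frac{1}{12197}\right)\right)\right) = - \frac{15}{53662} - \frac{487862042}{21893615} = - \frac{26179981302029}{1174855168130}$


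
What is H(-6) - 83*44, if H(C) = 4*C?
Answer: -3676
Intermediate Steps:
H(-6) - 83*44 = 4*(-6) - 83*44 = -24 - 3652 = -3676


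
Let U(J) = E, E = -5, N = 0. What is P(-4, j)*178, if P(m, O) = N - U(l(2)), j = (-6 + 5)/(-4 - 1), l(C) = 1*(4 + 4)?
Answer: 890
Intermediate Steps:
l(C) = 8 (l(C) = 1*8 = 8)
j = 1/5 (j = -1/(-5) = -1*(-1/5) = 1/5 ≈ 0.20000)
U(J) = -5
P(m, O) = 5 (P(m, O) = 0 - 1*(-5) = 0 + 5 = 5)
P(-4, j)*178 = 5*178 = 890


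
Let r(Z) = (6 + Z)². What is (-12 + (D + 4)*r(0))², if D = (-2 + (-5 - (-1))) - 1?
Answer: 14400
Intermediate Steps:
D = -7 (D = (-2 + (-5 - 1*(-1))) - 1 = (-2 + (-5 + 1)) - 1 = (-2 - 4) - 1 = -6 - 1 = -7)
(-12 + (D + 4)*r(0))² = (-12 + (-7 + 4)*(6 + 0)²)² = (-12 - 3*6²)² = (-12 - 3*36)² = (-12 - 108)² = (-120)² = 14400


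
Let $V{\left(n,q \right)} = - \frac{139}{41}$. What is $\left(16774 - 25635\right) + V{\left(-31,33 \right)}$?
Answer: $- \frac{363440}{41} \approx -8864.4$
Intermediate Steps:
$V{\left(n,q \right)} = - \frac{139}{41}$ ($V{\left(n,q \right)} = \left(-139\right) \frac{1}{41} = - \frac{139}{41}$)
$\left(16774 - 25635\right) + V{\left(-31,33 \right)} = \left(16774 - 25635\right) - \frac{139}{41} = -8861 - \frac{139}{41} = - \frac{363440}{41}$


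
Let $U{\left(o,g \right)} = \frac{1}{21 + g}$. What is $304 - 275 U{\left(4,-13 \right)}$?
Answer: $\frac{2157}{8} \approx 269.63$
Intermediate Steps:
$304 - 275 U{\left(4,-13 \right)} = 304 - \frac{275}{21 - 13} = 304 - \frac{275}{8} = \frac{2157}{8}$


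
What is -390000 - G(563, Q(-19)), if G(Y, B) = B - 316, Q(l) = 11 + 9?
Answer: -389704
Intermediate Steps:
Q(l) = 20
G(Y, B) = -316 + B
-390000 - G(563, Q(-19)) = -390000 - (-316 + 20) = -390000 - 1*(-296) = -390000 + 296 = -389704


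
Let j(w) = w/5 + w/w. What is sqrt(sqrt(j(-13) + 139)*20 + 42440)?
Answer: 2*sqrt(10610 + sqrt(3435)) ≈ 206.58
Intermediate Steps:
j(w) = 1 + w/5 (j(w) = w*(1/5) + 1 = w/5 + 1 = 1 + w/5)
sqrt(sqrt(j(-13) + 139)*20 + 42440) = sqrt(sqrt((1 + (1/5)*(-13)) + 139)*20 + 42440) = sqrt(sqrt((1 - 13/5) + 139)*20 + 42440) = sqrt(sqrt(-8/5 + 139)*20 + 42440) = sqrt(sqrt(687/5)*20 + 42440) = sqrt((sqrt(3435)/5)*20 + 42440) = sqrt(4*sqrt(3435) + 42440) = sqrt(42440 + 4*sqrt(3435))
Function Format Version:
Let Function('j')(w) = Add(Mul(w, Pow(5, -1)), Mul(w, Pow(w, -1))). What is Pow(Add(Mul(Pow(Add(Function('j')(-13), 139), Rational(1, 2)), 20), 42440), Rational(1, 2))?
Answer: Mul(2, Pow(Add(10610, Pow(3435, Rational(1, 2))), Rational(1, 2))) ≈ 206.58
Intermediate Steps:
Function('j')(w) = Add(1, Mul(Rational(1, 5), w)) (Function('j')(w) = Add(Mul(w, Rational(1, 5)), 1) = Add(Mul(Rational(1, 5), w), 1) = Add(1, Mul(Rational(1, 5), w)))
Pow(Add(Mul(Pow(Add(Function('j')(-13), 139), Rational(1, 2)), 20), 42440), Rational(1, 2)) = Pow(Add(Mul(Pow(Add(Add(1, Mul(Rational(1, 5), -13)), 139), Rational(1, 2)), 20), 42440), Rational(1, 2)) = Pow(Add(Mul(Pow(Add(Add(1, Rational(-13, 5)), 139), Rational(1, 2)), 20), 42440), Rational(1, 2)) = Pow(Add(Mul(Pow(Add(Rational(-8, 5), 139), Rational(1, 2)), 20), 42440), Rational(1, 2)) = Pow(Add(Mul(Pow(Rational(687, 5), Rational(1, 2)), 20), 42440), Rational(1, 2)) = Pow(Add(Mul(Mul(Rational(1, 5), Pow(3435, Rational(1, 2))), 20), 42440), Rational(1, 2)) = Pow(Add(Mul(4, Pow(3435, Rational(1, 2))), 42440), Rational(1, 2)) = Pow(Add(42440, Mul(4, Pow(3435, Rational(1, 2)))), Rational(1, 2))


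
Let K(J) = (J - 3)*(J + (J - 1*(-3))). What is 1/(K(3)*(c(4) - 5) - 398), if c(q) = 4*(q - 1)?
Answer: -1/398 ≈ -0.0025126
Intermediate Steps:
c(q) = -4 + 4*q (c(q) = 4*(-1 + q) = -4 + 4*q)
K(J) = (-3 + J)*(3 + 2*J) (K(J) = (-3 + J)*(J + (J + 3)) = (-3 + J)*(J + (3 + J)) = (-3 + J)*(3 + 2*J))
1/(K(3)*(c(4) - 5) - 398) = 1/((-9 - 3*3 + 2*3**2)*((-4 + 4*4) - 5) - 398) = 1/((-9 - 9 + 2*9)*((-4 + 16) - 5) - 398) = 1/((-9 - 9 + 18)*(12 - 5) - 398) = 1/(0*7 - 398) = 1/(0 - 398) = 1/(-398) = -1/398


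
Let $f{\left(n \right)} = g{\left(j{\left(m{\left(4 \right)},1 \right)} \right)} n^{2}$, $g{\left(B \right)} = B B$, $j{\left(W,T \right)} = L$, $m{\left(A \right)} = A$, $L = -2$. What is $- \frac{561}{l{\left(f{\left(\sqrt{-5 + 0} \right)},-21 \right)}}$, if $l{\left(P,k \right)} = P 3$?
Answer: $\frac{187}{20} \approx 9.35$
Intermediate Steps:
$j{\left(W,T \right)} = -2$
$g{\left(B \right)} = B^{2}$
$f{\left(n \right)} = 4 n^{2}$ ($f{\left(n \right)} = \left(-2\right)^{2} n^{2} = 4 n^{2}$)
$l{\left(P,k \right)} = 3 P$
$- \frac{561}{l{\left(f{\left(\sqrt{-5 + 0} \right)},-21 \right)}} = - \frac{561}{3 \cdot 4 \left(\sqrt{-5 + 0}\right)^{2}} = - \frac{561}{3 \cdot 4 \left(\sqrt{-5}\right)^{2}} = - \frac{561}{3 \cdot 4 \left(i \sqrt{5}\right)^{2}} = - \frac{561}{3 \cdot 4 \left(-5\right)} = - \frac{561}{3 \left(-20\right)} = - \frac{561}{-60} = \left(-561\right) \left(- \frac{1}{60}\right) = \frac{187}{20}$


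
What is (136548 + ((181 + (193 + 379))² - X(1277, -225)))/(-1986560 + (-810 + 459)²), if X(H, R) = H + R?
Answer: -702505/1863359 ≈ -0.37701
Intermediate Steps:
(136548 + ((181 + (193 + 379))² - X(1277, -225)))/(-1986560 + (-810 + 459)²) = (136548 + ((181 + (193 + 379))² - (1277 - 225)))/(-1986560 + (-810 + 459)²) = (136548 + ((181 + 572)² - 1*1052))/(-1986560 + (-351)²) = (136548 + (753² - 1052))/(-1986560 + 123201) = (136548 + (567009 - 1052))/(-1863359) = (136548 + 565957)*(-1/1863359) = 702505*(-1/1863359) = -702505/1863359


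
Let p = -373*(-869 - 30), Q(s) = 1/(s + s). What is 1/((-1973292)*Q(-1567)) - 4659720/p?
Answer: -158516160059/11408587698 ≈ -13.894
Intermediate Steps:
Q(s) = 1/(2*s)
p = 335327 (p = -373*(-899) = 335327)
1/((-1973292)*Q(-1567)) - 4659720/p = 1/((-1973292)*(((½)/(-1567)))) - 4659720/335327 = -1/(1973292*((½)*(-1/1567))) - 4659720*1/335327 = -1/(1973292*(-1/3134)) - 160680/11563 = -1/1973292*(-3134) - 160680/11563 = 1567/986646 - 160680/11563 = -158516160059/11408587698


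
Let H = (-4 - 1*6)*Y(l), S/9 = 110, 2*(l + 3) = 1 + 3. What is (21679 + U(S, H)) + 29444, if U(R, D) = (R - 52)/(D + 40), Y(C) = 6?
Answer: 510761/10 ≈ 51076.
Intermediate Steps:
l = -1 (l = -3 + (1 + 3)/2 = -3 + (½)*4 = -3 + 2 = -1)
S = 990 (S = 9*110 = 990)
H = -60 (H = (-4 - 1*6)*6 = (-4 - 6)*6 = -10*6 = -60)
U(R, D) = (-52 + R)/(40 + D)
(21679 + U(S, H)) + 29444 = (21679 + (-52 + 990)/(40 - 60)) + 29444 = (21679 + 938/(-20)) + 29444 = (21679 - 1/20*938) + 29444 = (21679 - 469/10) + 29444 = 216321/10 + 29444 = 510761/10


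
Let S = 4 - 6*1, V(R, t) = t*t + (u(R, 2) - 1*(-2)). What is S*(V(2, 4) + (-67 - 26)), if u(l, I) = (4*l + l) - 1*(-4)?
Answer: 122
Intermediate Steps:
u(l, I) = 4 + 5*l (u(l, I) = 5*l + 4 = 4 + 5*l)
V(R, t) = 6 + t² + 5*R (V(R, t) = t*t + ((4 + 5*R) - 1*(-2)) = t² + ((4 + 5*R) + 2) = t² + (6 + 5*R) = 6 + t² + 5*R)
S = -2 (S = 4 - 6 = -2)
S*(V(2, 4) + (-67 - 26)) = -2*((6 + 4² + 5*2) + (-67 - 26)) = -2*((6 + 16 + 10) - 93) = -2*(32 - 93) = -2*(-61) = 122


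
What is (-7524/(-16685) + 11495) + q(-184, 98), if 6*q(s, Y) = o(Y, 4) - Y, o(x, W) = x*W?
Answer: 192619164/16685 ≈ 11544.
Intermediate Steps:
o(x, W) = W*x
q(s, Y) = Y/2 (q(s, Y) = (4*Y - Y)/6 = (3*Y)/6 = Y/2)
(-7524/(-16685) + 11495) + q(-184, 98) = (-7524/(-16685) + 11495) + (½)*98 = (-7524*(-1/16685) + 11495) + 49 = (7524/16685 + 11495) + 49 = 191801599/16685 + 49 = 192619164/16685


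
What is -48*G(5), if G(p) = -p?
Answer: 240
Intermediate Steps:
-48*G(5) = -(-48)*5 = -48*(-5) = 240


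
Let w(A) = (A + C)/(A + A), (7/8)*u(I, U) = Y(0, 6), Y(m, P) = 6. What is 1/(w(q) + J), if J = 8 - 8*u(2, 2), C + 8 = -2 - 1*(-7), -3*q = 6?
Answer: -28/1277 ≈ -0.021926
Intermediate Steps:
q = -2 (q = -1/3*6 = -2)
u(I, U) = 48/7 (u(I, U) = (8/7)*6 = 48/7)
C = -3 (C = -8 + (-2 - 1*(-7)) = -8 + (-2 + 7) = -8 + 5 = -3)
J = -328/7 (J = 8 - 8*48/7 = 8 - 384/7 = -328/7 ≈ -46.857)
w(A) = (-3 + A)/(2*A) (w(A) = (A - 3)/(A + A) = (-3 + A)/((2*A)) = (-3 + A)*(1/(2*A)) = (-3 + A)/(2*A))
1/(w(q) + J) = 1/((1/2)*(-3 - 2)/(-2) - 328/7) = 1/((1/2)*(-1/2)*(-5) - 328/7) = 1/(5/4 - 328/7) = 1/(-1277/28) = -28/1277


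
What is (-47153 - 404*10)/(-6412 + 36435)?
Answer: -51193/30023 ≈ -1.7051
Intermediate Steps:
(-47153 - 404*10)/(-6412 + 36435) = (-47153 - 4040)/30023 = -51193*1/30023 = -51193/30023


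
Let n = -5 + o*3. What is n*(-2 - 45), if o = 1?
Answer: 94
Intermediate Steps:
n = -2 (n = -5 + 1*3 = -5 + 3 = -2)
n*(-2 - 45) = -2*(-2 - 45) = -2*(-47) = 94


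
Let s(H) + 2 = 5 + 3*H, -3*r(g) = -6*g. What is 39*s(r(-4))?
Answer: -819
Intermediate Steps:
r(g) = 2*g (r(g) = -(-2)*g = 2*g)
s(H) = 3 + 3*H (s(H) = -2 + (5 + 3*H) = 3 + 3*H)
39*s(r(-4)) = 39*(3 + 3*(2*(-4))) = 39*(3 + 3*(-8)) = 39*(3 - 24) = 39*(-21) = -819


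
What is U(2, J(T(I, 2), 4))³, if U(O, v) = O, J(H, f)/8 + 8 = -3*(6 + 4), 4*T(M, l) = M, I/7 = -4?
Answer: 8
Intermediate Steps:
I = -28 (I = 7*(-4) = -28)
T(M, l) = M/4
J(H, f) = -304 (J(H, f) = -64 + 8*(-3*(6 + 4)) = -64 + 8*(-3*10) = -64 + 8*(-30) = -64 - 240 = -304)
U(2, J(T(I, 2), 4))³ = 2³ = 8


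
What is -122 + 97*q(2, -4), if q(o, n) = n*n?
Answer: 1430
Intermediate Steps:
q(o, n) = n**2
-122 + 97*q(2, -4) = -122 + 97*(-4)**2 = -122 + 97*16 = -122 + 1552 = 1430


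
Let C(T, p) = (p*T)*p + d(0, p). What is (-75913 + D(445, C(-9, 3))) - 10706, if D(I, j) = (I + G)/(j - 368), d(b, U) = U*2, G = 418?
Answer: -38373080/443 ≈ -86621.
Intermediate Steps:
d(b, U) = 2*U
C(T, p) = 2*p + T*p² (C(T, p) = (p*T)*p + 2*p = (T*p)*p + 2*p = T*p² + 2*p = 2*p + T*p²)
D(I, j) = (418 + I)/(-368 + j) (D(I, j) = (I + 418)/(j - 368) = (418 + I)/(-368 + j))
(-75913 + D(445, C(-9, 3))) - 10706 = (-75913 + (418 + 445)/(-368 + 3*(2 - 9*3))) - 10706 = (-75913 + 863/(-368 + 3*(2 - 27))) - 10706 = (-75913 + 863/(-368 + 3*(-25))) - 10706 = (-75913 + 863/(-368 - 75)) - 10706 = (-75913 + 863/(-443)) - 10706 = (-75913 - 1/443*863) - 10706 = (-75913 - 863/443) - 10706 = -33630322/443 - 10706 = -38373080/443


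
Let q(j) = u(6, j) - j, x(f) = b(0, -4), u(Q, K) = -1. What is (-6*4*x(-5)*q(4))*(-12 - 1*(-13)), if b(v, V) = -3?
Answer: -360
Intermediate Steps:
x(f) = -3
q(j) = -1 - j
(-6*4*x(-5)*q(4))*(-12 - 1*(-13)) = (-6*4*(-3)*(-1 - 1*4))*(-12 - 1*(-13)) = (-(-72)*(-1 - 4))*(-12 + 13) = -(-72)*(-5)*1 = -6*60*1 = -360*1 = -360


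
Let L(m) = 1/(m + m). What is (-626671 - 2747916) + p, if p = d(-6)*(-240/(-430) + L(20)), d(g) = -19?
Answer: -5804308697/1720 ≈ -3.3746e+6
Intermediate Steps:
L(m) = 1/(2*m)
p = -19057/1720 (p = -19*(-240/(-430) + (½)/20) = -19*(-240*(-1/430) + (½)*(1/20)) = -19*(24/43 + 1/40) = -19*1003/1720 = -19057/1720 ≈ -11.080)
(-626671 - 2747916) + p = (-626671 - 2747916) - 19057/1720 = -3374587 - 19057/1720 = -5804308697/1720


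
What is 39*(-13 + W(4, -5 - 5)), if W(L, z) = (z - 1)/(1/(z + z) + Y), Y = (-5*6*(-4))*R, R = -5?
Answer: -552357/1091 ≈ -506.29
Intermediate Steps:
Y = -600 (Y = (-5*6*(-4))*(-5) = -30*(-4)*(-5) = 120*(-5) = -600)
W(L, z) = (-1 + z)/(-600 + 1/(2*z)) (W(L, z) = (z - 1)/(1/(z + z) - 600) = (-1 + z)/(1/(2*z) - 600) = (-1 + z)/(-600 + 1/(2*z)))
39*(-13 + W(4, -5 - 5)) = 39*(-13 + 2*(-5 - 5)*(1 - (-5 - 5))/(-1 + 1200*(-5 - 5))) = 39*(-13 + 2*(-10)*(1 - 1*(-10))/(-1 + 1200*(-10))) = 39*(-13 + 2*(-10)*(1 + 10)/(-1 - 12000)) = 39*(-13 + 2*(-10)*11/(-12001)) = 39*(-13 + 2*(-10)*(-1/12001)*11) = 39*(-13 + 20/1091) = 39*(-14163/1091) = -552357/1091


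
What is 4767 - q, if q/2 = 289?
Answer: 4189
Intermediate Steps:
q = 578 (q = 2*289 = 578)
4767 - q = 4767 - 1*578 = 4767 - 578 = 4189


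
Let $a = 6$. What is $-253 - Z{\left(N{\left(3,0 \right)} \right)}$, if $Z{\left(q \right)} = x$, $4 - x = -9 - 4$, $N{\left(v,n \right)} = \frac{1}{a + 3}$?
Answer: $-270$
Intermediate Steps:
$N{\left(v,n \right)} = \frac{1}{9}$ ($N{\left(v,n \right)} = \frac{1}{6 + 3} = \frac{1}{9}$)
$x = 17$ ($x = 4 - \left(-9 - 4\right) = 4 - -13 = 4 + 13 = 17$)
$Z{\left(q \right)} = 17$
$-253 - Z{\left(N{\left(3,0 \right)} \right)} = -253 - 17 = -270$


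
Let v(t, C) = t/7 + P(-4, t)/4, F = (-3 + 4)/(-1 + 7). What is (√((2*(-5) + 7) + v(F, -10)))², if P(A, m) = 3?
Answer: -187/84 ≈ -2.2262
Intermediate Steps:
F = ⅙ (F = 1/6 = 1*(⅙) = ⅙ ≈ 0.16667)
v(t, C) = ¾ + t/7 (v(t, C) = t/7 + 3/4 = t*(⅐) + 3*(¼) = t/7 + ¾ = ¾ + t/7)
(√((2*(-5) + 7) + v(F, -10)))² = (√((2*(-5) + 7) + (¾ + (⅐)*(⅙))))² = (√((-10 + 7) + (¾ + 1/42)))² = (√(-3 + 65/84))² = (√(-187/84))² = (I*√3927/42)² = -187/84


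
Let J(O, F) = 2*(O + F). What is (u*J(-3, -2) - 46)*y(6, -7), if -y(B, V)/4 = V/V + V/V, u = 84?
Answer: 7088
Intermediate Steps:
y(B, V) = -8 (y(B, V) = -4*(V/V + V/V) = -4*(1 + 1) = -4*2 = -8)
J(O, F) = 2*F + 2*O (J(O, F) = 2*(F + O) = 2*F + 2*O)
(u*J(-3, -2) - 46)*y(6, -7) = (84*(2*(-2) + 2*(-3)) - 46)*(-8) = (84*(-4 - 6) - 46)*(-8) = (84*(-10) - 46)*(-8) = (-840 - 46)*(-8) = -886*(-8) = 7088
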